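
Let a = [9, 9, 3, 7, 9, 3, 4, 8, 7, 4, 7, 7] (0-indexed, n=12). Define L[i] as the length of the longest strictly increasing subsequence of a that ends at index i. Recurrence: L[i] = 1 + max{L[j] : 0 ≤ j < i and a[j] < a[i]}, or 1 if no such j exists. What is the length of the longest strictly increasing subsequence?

   i    0    1    2    3    4    5    6    7    8    9   10   11
a[i]    9    9    3    7    9    3    4    8    7    4    7    7
L[i]    1    1    1    2    3    1    2    3    3    2    3    3

3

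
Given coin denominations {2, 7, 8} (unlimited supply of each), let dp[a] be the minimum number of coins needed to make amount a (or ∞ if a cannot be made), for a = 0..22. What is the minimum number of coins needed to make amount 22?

 a  0  1  2  3  4  5  6  7  8  9 10 11 12 13 14 15 16 17 18 19 20 21 22
dp  0  -  1  -  2  -  3  1  1  2  2  3  3  4  2  2  2  3  3  4  4  3  3
(- denotes ∞ / unreachable)

3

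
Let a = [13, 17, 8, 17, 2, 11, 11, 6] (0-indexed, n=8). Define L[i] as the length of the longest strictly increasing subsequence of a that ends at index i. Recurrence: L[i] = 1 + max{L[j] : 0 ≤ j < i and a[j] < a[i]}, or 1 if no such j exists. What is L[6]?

   i    0    1    2    3    4    5    6    7
a[i]   13   17    8   17    2   11   11    6
L[i]    1    2    1    2    1    2    2    2

2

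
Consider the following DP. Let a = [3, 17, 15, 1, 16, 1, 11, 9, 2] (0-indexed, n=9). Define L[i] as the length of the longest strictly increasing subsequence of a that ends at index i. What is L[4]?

3

   i    0    1    2    3    4    5    6    7    8
a[i]    3   17   15    1   16    1   11    9    2
L[i]    1    2    2    1    3    1    2    2    2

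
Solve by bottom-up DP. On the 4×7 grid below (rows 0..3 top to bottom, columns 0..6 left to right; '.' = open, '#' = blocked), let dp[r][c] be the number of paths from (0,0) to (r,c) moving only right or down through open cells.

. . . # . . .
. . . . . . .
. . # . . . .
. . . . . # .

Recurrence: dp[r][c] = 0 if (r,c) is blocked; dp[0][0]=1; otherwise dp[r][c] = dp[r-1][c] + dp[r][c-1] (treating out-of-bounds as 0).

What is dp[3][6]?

r\c   0   1   2   3   4   5   6
  0   1   1   1   0   0   0   0
  1   1   2   3   3   3   3   3
  2   1   3   0   3   6   9  12
  3   1   4   4   7  13   0  12

12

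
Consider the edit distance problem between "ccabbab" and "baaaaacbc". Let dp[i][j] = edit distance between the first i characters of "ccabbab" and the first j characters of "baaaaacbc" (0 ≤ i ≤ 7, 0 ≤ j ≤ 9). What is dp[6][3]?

   ''  b  a  a  a  a  a  c  b  c
''  0  1  2  3  4  5  6  7  8  9
 c  1  1  2  3  4  5  6  6  7  8
 c  2  2  2  3  4  5  6  6  7  7
 a  3  3  2  2  3  4  5  6  7  8
 b  4  3  3  3  3  4  5  6  6  7
 b  5  4  4  4  4  4  5  6  6  7
 a  6  5  4  4  4  4  4  5  6  7
 b  7  6  5  5  5  5  5  5  5  6

4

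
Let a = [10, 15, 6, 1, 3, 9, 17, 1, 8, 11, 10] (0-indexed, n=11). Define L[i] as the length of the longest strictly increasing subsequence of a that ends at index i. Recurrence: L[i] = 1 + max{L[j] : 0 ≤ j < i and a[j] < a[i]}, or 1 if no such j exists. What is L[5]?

   i    0    1    2    3    4    5    6    7    8    9   10
a[i]   10   15    6    1    3    9   17    1    8   11   10
L[i]    1    2    1    1    2    3    4    1    3    4    4

3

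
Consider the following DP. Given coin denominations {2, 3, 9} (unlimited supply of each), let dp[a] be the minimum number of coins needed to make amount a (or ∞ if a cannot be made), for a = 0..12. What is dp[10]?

 a  0  1  2  3  4  5  6  7  8  9 10 11 12
dp  0  -  1  1  2  2  2  3  3  1  4  2  2
(- denotes ∞ / unreachable)

4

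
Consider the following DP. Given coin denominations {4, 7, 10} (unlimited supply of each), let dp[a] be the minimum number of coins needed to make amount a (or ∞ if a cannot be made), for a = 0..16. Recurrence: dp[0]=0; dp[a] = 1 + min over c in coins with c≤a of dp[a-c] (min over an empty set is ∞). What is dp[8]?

 a  0  1  2  3  4  5  6  7  8  9 10 11 12 13 14 15 16
dp  0  -  -  -  1  -  -  1  2  -  1  2  3  -  2  3  4
(- denotes ∞ / unreachable)

2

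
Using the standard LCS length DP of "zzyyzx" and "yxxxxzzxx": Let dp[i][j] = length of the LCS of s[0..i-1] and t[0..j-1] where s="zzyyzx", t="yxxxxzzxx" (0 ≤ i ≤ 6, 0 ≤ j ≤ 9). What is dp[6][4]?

   ''  y  x  x  x  x  z  z  x  x
''  0  0  0  0  0  0  0  0  0  0
 z  0  0  0  0  0  0  1  1  1  1
 z  0  0  0  0  0  0  1  2  2  2
 y  0  1  1  1  1  1  1  2  2  2
 y  0  1  1  1  1  1  1  2  2  2
 z  0  1  1  1  1  1  2  2  2  2
 x  0  1  2  2  2  2  2  2  3  3

2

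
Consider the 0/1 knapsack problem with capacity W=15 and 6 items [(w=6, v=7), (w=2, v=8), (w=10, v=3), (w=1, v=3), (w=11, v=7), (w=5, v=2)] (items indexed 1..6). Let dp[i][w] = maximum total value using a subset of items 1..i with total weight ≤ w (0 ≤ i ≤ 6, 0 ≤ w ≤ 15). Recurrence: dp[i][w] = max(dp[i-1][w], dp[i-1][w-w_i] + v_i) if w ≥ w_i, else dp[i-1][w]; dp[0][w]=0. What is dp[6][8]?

i\w   0   1   2   3   4   5   6   7   8   9  10  11  12  13  14  15
  0   0   0   0   0   0   0   0   0   0   0   0   0   0   0   0   0
  1   0   0   0   0   0   0   7   7   7   7   7   7   7   7   7   7
  2   0   0   8   8   8   8   8   8  15  15  15  15  15  15  15  15
  3   0   0   8   8   8   8   8   8  15  15  15  15  15  15  15  15
  4   0   3   8  11  11  11  11  11  15  18  18  18  18  18  18  18
  5   0   3   8  11  11  11  11  11  15  18  18  18  18  18  18  18
  6   0   3   8  11  11  11  11  11  15  18  18  18  18  18  20  20

15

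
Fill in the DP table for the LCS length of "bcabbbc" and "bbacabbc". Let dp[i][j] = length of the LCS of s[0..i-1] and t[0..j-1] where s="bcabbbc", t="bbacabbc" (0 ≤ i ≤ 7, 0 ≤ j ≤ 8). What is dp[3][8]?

3

   ''  b  b  a  c  a  b  b  c
''  0  0  0  0  0  0  0  0  0
 b  0  1  1  1  1  1  1  1  1
 c  0  1  1  1  2  2  2  2  2
 a  0  1  1  2  2  3  3  3  3
 b  0  1  2  2  2  3  4  4  4
 b  0  1  2  2  2  3  4  5  5
 b  0  1  2  2  2  3  4  5  5
 c  0  1  2  2  3  3  4  5  6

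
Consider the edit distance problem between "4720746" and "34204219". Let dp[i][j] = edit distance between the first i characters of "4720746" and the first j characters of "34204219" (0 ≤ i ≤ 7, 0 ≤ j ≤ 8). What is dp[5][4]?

3

   ''  3  4  2  0  4  2  1  9
''  0  1  2  3  4  5  6  7  8
 4  1  1  1  2  3  4  5  6  7
 7  2  2  2  2  3  4  5  6  7
 2  3  3  3  2  3  4  4  5  6
 0  4  4  4  3  2  3  4  5  6
 7  5  5  5  4  3  3  4  5  6
 4  6  6  5  5  4  3  4  5  6
 6  7  7  6  6  5  4  4  5  6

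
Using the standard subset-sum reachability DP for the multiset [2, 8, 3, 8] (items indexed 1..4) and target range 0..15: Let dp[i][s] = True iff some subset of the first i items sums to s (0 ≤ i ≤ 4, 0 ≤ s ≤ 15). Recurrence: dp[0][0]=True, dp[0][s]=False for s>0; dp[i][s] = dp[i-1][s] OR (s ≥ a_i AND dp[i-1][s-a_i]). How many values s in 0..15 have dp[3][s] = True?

i\s   0   1   2   3   4   5   6   7   8   9  10  11  12  13  14  15
  0   T   F   F   F   F   F   F   F   F   F   F   F   F   F   F   F
  1   T   F   T   F   F   F   F   F   F   F   F   F   F   F   F   F
  2   T   F   T   F   F   F   F   F   T   F   T   F   F   F   F   F
  3   T   F   T   T   F   T   F   F   T   F   T   T   F   T   F   F
  4   T   F   T   T   F   T   F   F   T   F   T   T   F   T   F   F

8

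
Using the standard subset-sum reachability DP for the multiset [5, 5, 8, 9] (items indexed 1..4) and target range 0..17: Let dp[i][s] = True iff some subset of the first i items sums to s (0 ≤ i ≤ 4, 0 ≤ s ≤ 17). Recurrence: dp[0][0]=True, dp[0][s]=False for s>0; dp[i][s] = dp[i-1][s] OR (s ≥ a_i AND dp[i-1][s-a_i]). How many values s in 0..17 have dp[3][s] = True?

5

i\s   0   1   2   3   4   5   6   7   8   9  10  11  12  13  14  15  16  17
  0   T   F   F   F   F   F   F   F   F   F   F   F   F   F   F   F   F   F
  1   T   F   F   F   F   T   F   F   F   F   F   F   F   F   F   F   F   F
  2   T   F   F   F   F   T   F   F   F   F   T   F   F   F   F   F   F   F
  3   T   F   F   F   F   T   F   F   T   F   T   F   F   T   F   F   F   F
  4   T   F   F   F   F   T   F   F   T   T   T   F   F   T   T   F   F   T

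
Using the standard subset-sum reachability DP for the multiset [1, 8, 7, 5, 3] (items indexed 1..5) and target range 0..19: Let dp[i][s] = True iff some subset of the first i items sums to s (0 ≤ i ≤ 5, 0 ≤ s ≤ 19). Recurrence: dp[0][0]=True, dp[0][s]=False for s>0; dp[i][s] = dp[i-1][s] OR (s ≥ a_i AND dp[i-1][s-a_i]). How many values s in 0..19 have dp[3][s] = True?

7

i\s   0   1   2   3   4   5   6   7   8   9  10  11  12  13  14  15  16  17  18  19
  0   T   F   F   F   F   F   F   F   F   F   F   F   F   F   F   F   F   F   F   F
  1   T   T   F   F   F   F   F   F   F   F   F   F   F   F   F   F   F   F   F   F
  2   T   T   F   F   F   F   F   F   T   T   F   F   F   F   F   F   F   F   F   F
  3   T   T   F   F   F   F   F   T   T   T   F   F   F   F   F   T   T   F   F   F
  4   T   T   F   F   F   T   T   T   T   T   F   F   T   T   T   T   T   F   F   F
  5   T   T   F   T   T   T   T   T   T   T   T   T   T   T   T   T   T   T   T   T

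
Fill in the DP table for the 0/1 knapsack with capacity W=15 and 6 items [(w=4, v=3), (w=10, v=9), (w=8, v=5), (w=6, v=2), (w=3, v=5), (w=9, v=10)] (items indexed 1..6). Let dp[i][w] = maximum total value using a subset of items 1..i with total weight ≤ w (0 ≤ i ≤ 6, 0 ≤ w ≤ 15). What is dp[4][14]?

12

i\w   0   1   2   3   4   5   6   7   8   9  10  11  12  13  14  15
  0   0   0   0   0   0   0   0   0   0   0   0   0   0   0   0   0
  1   0   0   0   0   3   3   3   3   3   3   3   3   3   3   3   3
  2   0   0   0   0   3   3   3   3   3   3   9   9   9   9  12  12
  3   0   0   0   0   3   3   3   3   5   5   9   9   9   9  12  12
  4   0   0   0   0   3   3   3   3   5   5   9   9   9   9  12  12
  5   0   0   0   5   5   5   5   8   8   8   9  10  10  14  14  14
  6   0   0   0   5   5   5   5   8   8  10  10  10  15  15  15  15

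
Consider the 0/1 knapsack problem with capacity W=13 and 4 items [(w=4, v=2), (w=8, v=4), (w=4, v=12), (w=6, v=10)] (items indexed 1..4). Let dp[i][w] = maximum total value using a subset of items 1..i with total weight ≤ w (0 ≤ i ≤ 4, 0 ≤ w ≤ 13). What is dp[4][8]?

i\w   0   1   2   3   4   5   6   7   8   9  10  11  12  13
  0   0   0   0   0   0   0   0   0   0   0   0   0   0   0
  1   0   0   0   0   2   2   2   2   2   2   2   2   2   2
  2   0   0   0   0   2   2   2   2   4   4   4   4   6   6
  3   0   0   0   0  12  12  12  12  14  14  14  14  16  16
  4   0   0   0   0  12  12  12  12  14  14  22  22  22  22

14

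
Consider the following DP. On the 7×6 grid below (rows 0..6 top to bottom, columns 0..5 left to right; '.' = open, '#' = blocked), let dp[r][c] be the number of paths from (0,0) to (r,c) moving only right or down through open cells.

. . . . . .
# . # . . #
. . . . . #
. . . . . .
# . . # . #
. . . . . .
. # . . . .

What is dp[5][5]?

r\c   0   1   2   3   4   5
  0   1   1   1   1   1   1
  1   0   1   0   1   2   0
  2   0   1   1   2   4   0
  3   0   1   2   4   8   8
  4   0   1   3   0   8   0
  5   0   1   4   4  12  12
  6   0   0   4   8  20  32

12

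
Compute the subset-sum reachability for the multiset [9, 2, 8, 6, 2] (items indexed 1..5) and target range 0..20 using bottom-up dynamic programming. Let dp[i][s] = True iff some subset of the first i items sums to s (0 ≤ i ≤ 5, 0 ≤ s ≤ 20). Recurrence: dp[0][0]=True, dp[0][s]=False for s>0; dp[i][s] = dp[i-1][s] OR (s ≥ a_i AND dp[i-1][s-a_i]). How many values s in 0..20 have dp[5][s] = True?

16

i\s   0   1   2   3   4   5   6   7   8   9  10  11  12  13  14  15  16  17  18  19  20
  0   T   F   F   F   F   F   F   F   F   F   F   F   F   F   F   F   F   F   F   F   F
  1   T   F   F   F   F   F   F   F   F   T   F   F   F   F   F   F   F   F   F   F   F
  2   T   F   T   F   F   F   F   F   F   T   F   T   F   F   F   F   F   F   F   F   F
  3   T   F   T   F   F   F   F   F   T   T   T   T   F   F   F   F   F   T   F   T   F
  4   T   F   T   F   F   F   T   F   T   T   T   T   F   F   T   T   T   T   F   T   F
  5   T   F   T   F   T   F   T   F   T   T   T   T   T   T   T   T   T   T   T   T   F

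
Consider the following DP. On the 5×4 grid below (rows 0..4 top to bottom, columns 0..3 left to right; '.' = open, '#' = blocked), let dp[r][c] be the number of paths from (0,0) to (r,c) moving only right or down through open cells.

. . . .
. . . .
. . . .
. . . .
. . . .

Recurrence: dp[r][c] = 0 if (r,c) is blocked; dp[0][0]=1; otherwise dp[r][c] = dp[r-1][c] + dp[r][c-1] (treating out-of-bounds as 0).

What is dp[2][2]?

r\c   0   1   2   3
  0   1   1   1   1
  1   1   2   3   4
  2   1   3   6  10
  3   1   4  10  20
  4   1   5  15  35

6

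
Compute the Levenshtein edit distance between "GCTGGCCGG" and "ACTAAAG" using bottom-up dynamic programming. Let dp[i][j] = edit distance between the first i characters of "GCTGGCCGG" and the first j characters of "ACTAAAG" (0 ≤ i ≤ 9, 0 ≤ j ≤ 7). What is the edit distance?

   ''  A  C  T  A  A  A  G
''  0  1  2  3  4  5  6  7
 G  1  1  2  3  4  5  6  6
 C  2  2  1  2  3  4  5  6
 T  3  3  2  1  2  3  4  5
 G  4  4  3  2  2  3  4  4
 G  5  5  4  3  3  3  4  4
 C  6  6  5  4  4  4  4  5
 C  7  7  6  5  5  5  5  5
 G  8  8  7  6  6  6  6  5
 G  9  9  8  7  7  7  7  6

6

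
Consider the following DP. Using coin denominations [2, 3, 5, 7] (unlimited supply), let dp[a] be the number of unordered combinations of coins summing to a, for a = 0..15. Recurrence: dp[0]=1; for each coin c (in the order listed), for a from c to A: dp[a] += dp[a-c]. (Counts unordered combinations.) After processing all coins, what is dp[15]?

10

after  coin     0     1     2     3     4     5     6     7     8     9    10    11    12    13    14    15
          2     1     0     1     0     1     0     1     0     1     0     1     0     1     0     1     0
          3     1     0     1     1     1     1     2     1     2     2     2     2     3     2     3     3
          5     1     0     1     1     1     2     2     2     3     3     4     4     5     5     6     7
          7     1     0     1     1     1     2     2     3     3     4     5     5     7     7     9    10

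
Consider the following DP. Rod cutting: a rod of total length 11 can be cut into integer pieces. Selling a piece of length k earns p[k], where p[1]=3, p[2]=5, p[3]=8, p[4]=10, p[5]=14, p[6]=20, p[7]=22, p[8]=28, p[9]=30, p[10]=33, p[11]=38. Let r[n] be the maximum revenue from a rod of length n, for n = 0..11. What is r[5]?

15

   n    0    1    2    3    4    5    6    7    8    9   10   11
r[n]    0    3    6    9   12   15   20   23   28   31   34   38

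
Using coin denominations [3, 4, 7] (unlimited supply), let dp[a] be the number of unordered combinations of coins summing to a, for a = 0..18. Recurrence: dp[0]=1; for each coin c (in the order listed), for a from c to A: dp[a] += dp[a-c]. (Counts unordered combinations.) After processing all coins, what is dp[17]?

3

after  coin     0     1     2     3     4     5     6     7     8     9    10    11    12    13    14    15    16    17    18
          3     1     0     0     1     0     0     1     0     0     1     0     0     1     0     0     1     0     0     1
          4     1     0     0     1     1     0     1     1     1     1     1     1     2     1     1     2     2     1     2
          7     1     0     0     1     1     0     1     2     1     1     2     2     2     2     3     3     3     3     4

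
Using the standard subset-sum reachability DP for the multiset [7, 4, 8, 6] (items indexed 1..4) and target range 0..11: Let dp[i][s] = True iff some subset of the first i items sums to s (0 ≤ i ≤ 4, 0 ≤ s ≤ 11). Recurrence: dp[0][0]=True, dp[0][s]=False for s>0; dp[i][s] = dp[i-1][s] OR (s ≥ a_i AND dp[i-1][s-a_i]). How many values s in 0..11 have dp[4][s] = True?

i\s   0   1   2   3   4   5   6   7   8   9  10  11
  0   T   F   F   F   F   F   F   F   F   F   F   F
  1   T   F   F   F   F   F   F   T   F   F   F   F
  2   T   F   F   F   T   F   F   T   F   F   F   T
  3   T   F   F   F   T   F   F   T   T   F   F   T
  4   T   F   F   F   T   F   T   T   T   F   T   T

7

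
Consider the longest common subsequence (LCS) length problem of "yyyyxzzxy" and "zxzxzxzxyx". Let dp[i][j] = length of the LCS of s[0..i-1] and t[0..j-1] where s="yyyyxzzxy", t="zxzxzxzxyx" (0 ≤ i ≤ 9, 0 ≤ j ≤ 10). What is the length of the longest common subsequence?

   ''  z  x  z  x  z  x  z  x  y  x
''  0  0  0  0  0  0  0  0  0  0  0
 y  0  0  0  0  0  0  0  0  0  1  1
 y  0  0  0  0  0  0  0  0  0  1  1
 y  0  0  0  0  0  0  0  0  0  1  1
 y  0  0  0  0  0  0  0  0  0  1  1
 x  0  0  1  1  1  1  1  1  1  1  2
 z  0  1  1  2  2  2  2  2  2  2  2
 z  0  1  1  2  2  3  3  3  3  3  3
 x  0  1  2  2  3  3  4  4  4  4  4
 y  0  1  2  2  3  3  4  4  4  5  5

5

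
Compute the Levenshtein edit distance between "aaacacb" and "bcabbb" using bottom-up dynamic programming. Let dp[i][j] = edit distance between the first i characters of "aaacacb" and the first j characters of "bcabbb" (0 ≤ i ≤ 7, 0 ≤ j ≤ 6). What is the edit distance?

5

   ''  b  c  a  b  b  b
''  0  1  2  3  4  5  6
 a  1  1  2  2  3  4  5
 a  2  2  2  2  3  4  5
 a  3  3  3  2  3  4  5
 c  4  4  3  3  3  4  5
 a  5  5  4  3  4  4  5
 c  6  6  5  4  4  5  5
 b  7  6  6  5  4  4  5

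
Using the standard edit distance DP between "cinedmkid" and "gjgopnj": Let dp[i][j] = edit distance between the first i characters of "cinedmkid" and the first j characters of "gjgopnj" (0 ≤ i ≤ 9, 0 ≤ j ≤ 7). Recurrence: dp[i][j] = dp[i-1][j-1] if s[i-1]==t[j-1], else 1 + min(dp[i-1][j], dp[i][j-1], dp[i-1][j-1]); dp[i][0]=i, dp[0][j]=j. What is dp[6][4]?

   ''  g  j  g  o  p  n  j
''  0  1  2  3  4  5  6  7
 c  1  1  2  3  4  5  6  7
 i  2  2  2  3  4  5  6  7
 n  3  3  3  3  4  5  5  6
 e  4  4  4  4  4  5  6  6
 d  5  5  5  5  5  5  6  7
 m  6  6  6  6  6  6  6  7
 k  7  7  7  7  7  7  7  7
 i  8  8  8  8  8  8  8  8
 d  9  9  9  9  9  9  9  9

6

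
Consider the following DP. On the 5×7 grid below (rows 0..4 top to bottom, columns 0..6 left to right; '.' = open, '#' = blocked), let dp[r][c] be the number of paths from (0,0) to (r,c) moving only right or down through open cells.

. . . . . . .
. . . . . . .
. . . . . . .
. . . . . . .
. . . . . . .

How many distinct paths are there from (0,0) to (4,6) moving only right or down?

r\c   0   1   2   3   4   5   6
  0   1   1   1   1   1   1   1
  1   1   2   3   4   5   6   7
  2   1   3   6  10  15  21  28
  3   1   4  10  20  35  56  84
  4   1   5  15  35  70 126 210

210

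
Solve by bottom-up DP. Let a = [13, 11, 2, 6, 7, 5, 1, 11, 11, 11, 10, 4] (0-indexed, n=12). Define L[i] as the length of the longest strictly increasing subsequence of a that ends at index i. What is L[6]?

   i    0    1    2    3    4    5    6    7    8    9   10   11
a[i]   13   11    2    6    7    5    1   11   11   11   10    4
L[i]    1    1    1    2    3    2    1    4    4    4    4    2

1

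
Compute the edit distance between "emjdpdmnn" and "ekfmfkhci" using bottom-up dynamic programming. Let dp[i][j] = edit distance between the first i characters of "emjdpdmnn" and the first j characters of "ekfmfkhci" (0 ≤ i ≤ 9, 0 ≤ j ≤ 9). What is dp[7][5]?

   ''  e  k  f  m  f  k  h  c  i
''  0  1  2  3  4  5  6  7  8  9
 e  1  0  1  2  3  4  5  6  7  8
 m  2  1  1  2  2  3  4  5  6  7
 j  3  2  2  2  3  3  4  5  6  7
 d  4  3  3  3  3  4  4  5  6  7
 p  5  4  4  4  4  4  5  5  6  7
 d  6  5  5  5  5  5  5  6  6  7
 m  7  6  6  6  5  6  6  6  7  7
 n  8  7  7  7  6  6  7  7  7  8
 n  9  8  8  8  7  7  7  8  8  8

6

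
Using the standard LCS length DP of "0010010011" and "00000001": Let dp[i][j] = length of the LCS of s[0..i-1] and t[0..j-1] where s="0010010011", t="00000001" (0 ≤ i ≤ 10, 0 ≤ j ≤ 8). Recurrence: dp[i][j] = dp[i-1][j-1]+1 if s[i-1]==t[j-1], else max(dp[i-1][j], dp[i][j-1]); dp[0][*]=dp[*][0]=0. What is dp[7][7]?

5

   ''  0  0  0  0  0  0  0  1
''  0  0  0  0  0  0  0  0  0
 0  0  1  1  1  1  1  1  1  1
 0  0  1  2  2  2  2  2  2  2
 1  0  1  2  2  2  2  2  2  3
 0  0  1  2  3  3  3  3  3  3
 0  0  1  2  3  4  4  4  4  4
 1  0  1  2  3  4  4  4  4  5
 0  0  1  2  3  4  5  5  5  5
 0  0  1  2  3  4  5  6  6  6
 1  0  1  2  3  4  5  6  6  7
 1  0  1  2  3  4  5  6  6  7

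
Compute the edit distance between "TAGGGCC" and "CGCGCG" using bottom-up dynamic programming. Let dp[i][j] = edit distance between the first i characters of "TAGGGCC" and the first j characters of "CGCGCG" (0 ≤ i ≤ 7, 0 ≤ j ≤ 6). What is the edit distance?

   ''  C  G  C  G  C  G
''  0  1  2  3  4  5  6
 T  1  1  2  3  4  5  6
 A  2  2  2  3  4  5  6
 G  3  3  2  3  3  4  5
 G  4  4  3  3  3  4  4
 G  5  5  4  4  3  4  4
 C  6  5  5  4  4  3  4
 C  7  6  6  5  5  4  4

4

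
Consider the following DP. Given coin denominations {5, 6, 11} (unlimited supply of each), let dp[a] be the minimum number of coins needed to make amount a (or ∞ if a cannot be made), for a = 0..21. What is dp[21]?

3

 a  0  1  2  3  4  5  6  7  8  9 10 11 12 13 14 15 16 17 18 19 20 21
dp  0  -  -  -  -  1  1  -  -  -  2  1  2  -  -  3  2  2  3  -  4  3
(- denotes ∞ / unreachable)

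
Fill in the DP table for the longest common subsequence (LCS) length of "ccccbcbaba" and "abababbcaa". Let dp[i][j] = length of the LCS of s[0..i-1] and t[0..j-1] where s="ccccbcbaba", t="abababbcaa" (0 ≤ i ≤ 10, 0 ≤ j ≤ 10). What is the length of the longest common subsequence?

5

   ''  a  b  a  b  a  b  b  c  a  a
''  0  0  0  0  0  0  0  0  0  0  0
 c  0  0  0  0  0  0  0  0  1  1  1
 c  0  0  0  0  0  0  0  0  1  1  1
 c  0  0  0  0  0  0  0  0  1  1  1
 c  0  0  0  0  0  0  0  0  1  1  1
 b  0  0  1  1  1  1  1  1  1  1  1
 c  0  0  1  1  1  1  1  1  2  2  2
 b  0  0  1  1  2  2  2  2  2  2  2
 a  0  1  1  2  2  3  3  3  3  3  3
 b  0  1  2  2  3  3  4  4  4  4  4
 a  0  1  2  3  3  4  4  4  4  5  5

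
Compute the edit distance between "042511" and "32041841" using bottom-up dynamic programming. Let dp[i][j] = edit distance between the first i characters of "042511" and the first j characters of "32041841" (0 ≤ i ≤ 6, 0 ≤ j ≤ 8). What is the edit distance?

5

   ''  3  2  0  4  1  8  4  1
''  0  1  2  3  4  5  6  7  8
 0  1  1  2  2  3  4  5  6  7
 4  2  2  2  3  2  3  4  5  6
 2  3  3  2  3  3  3  4  5  6
 5  4  4  3  3  4  4  4  5  6
 1  5  5  4  4  4  4  5  5  5
 1  6  6  5  5  5  4  5  6  5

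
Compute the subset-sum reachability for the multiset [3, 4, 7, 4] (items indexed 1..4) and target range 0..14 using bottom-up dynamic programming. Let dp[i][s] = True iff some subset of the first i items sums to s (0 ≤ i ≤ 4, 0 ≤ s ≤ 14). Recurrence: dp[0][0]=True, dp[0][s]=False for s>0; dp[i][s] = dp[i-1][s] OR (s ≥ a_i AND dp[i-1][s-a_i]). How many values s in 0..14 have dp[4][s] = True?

i\s   0   1   2   3   4   5   6   7   8   9  10  11  12  13  14
  0   T   F   F   F   F   F   F   F   F   F   F   F   F   F   F
  1   T   F   F   T   F   F   F   F   F   F   F   F   F   F   F
  2   T   F   F   T   T   F   F   T   F   F   F   F   F   F   F
  3   T   F   F   T   T   F   F   T   F   F   T   T   F   F   T
  4   T   F   F   T   T   F   F   T   T   F   T   T   F   F   T

8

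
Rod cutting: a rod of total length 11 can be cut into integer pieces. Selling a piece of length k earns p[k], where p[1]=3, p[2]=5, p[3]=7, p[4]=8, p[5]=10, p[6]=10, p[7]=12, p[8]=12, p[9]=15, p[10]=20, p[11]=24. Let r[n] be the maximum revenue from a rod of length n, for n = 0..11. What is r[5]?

   n    0    1    2    3    4    5    6    7    8    9   10   11
r[n]    0    3    6    9   12   15   18   21   24   27   30   33

15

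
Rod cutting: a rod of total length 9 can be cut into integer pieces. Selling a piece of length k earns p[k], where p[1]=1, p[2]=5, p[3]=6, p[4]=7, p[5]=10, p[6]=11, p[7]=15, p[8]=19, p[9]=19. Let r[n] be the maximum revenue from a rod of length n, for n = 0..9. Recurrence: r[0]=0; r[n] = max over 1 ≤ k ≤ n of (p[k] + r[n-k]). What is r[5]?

   n    0    1    2    3    4    5    6    7    8    9
r[n]    0    1    5    6   10   11   15   16   20   21

11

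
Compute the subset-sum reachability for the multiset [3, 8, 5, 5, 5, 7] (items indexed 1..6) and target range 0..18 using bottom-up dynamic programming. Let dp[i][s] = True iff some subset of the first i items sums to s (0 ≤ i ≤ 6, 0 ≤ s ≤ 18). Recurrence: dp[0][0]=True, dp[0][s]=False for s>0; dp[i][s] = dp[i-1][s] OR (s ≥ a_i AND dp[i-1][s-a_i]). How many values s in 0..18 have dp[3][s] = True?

i\s   0   1   2   3   4   5   6   7   8   9  10  11  12  13  14  15  16  17  18
  0   T   F   F   F   F   F   F   F   F   F   F   F   F   F   F   F   F   F   F
  1   T   F   F   T   F   F   F   F   F   F   F   F   F   F   F   F   F   F   F
  2   T   F   F   T   F   F   F   F   T   F   F   T   F   F   F   F   F   F   F
  3   T   F   F   T   F   T   F   F   T   F   F   T   F   T   F   F   T   F   F
  4   T   F   F   T   F   T   F   F   T   F   T   T   F   T   F   F   T   F   T
  5   T   F   F   T   F   T   F   F   T   F   T   T   F   T   F   T   T   F   T
  6   T   F   F   T   F   T   F   T   T   F   T   T   T   T   F   T   T   T   T

7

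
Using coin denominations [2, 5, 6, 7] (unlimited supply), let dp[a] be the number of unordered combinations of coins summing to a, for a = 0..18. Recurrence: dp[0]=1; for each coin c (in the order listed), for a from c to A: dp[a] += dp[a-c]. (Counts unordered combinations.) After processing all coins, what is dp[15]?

after  coin     0     1     2     3     4     5     6     7     8     9    10    11    12    13    14    15    16    17    18
          2     1     0     1     0     1     0     1     0     1     0     1     0     1     0     1     0     1     0     1
          5     1     0     1     0     1     1     1     1     1     1     2     1     2     1     2     2     2     2     2
          6     1     0     1     0     1     1     2     1     2     1     3     2     4     2     4     3     5     4     6
          7     1     0     1     0     1     1     2     2     2     2     3     3     5     4     6     5     7     7     9

5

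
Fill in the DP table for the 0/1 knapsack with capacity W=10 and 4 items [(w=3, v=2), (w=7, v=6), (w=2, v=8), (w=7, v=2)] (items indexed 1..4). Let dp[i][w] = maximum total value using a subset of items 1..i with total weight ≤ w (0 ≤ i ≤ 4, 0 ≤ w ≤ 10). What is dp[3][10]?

14

i\w   0   1   2   3   4   5   6   7   8   9  10
  0   0   0   0   0   0   0   0   0   0   0   0
  1   0   0   0   2   2   2   2   2   2   2   2
  2   0   0   0   2   2   2   2   6   6   6   8
  3   0   0   8   8   8  10  10  10  10  14  14
  4   0   0   8   8   8  10  10  10  10  14  14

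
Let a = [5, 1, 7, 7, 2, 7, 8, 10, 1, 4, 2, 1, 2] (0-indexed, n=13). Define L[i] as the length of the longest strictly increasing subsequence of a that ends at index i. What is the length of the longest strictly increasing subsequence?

5

   i    0    1    2    3    4    5    6    7    8    9   10   11   12
a[i]    5    1    7    7    2    7    8   10    1    4    2    1    2
L[i]    1    1    2    2    2    3    4    5    1    3    2    1    2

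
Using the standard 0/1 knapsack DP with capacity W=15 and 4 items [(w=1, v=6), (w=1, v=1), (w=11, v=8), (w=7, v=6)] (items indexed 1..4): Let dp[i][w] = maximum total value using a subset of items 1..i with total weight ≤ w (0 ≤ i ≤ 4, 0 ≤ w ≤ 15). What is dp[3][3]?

7

i\w   0   1   2   3   4   5   6   7   8   9  10  11  12  13  14  15
  0   0   0   0   0   0   0   0   0   0   0   0   0   0   0   0   0
  1   0   6   6   6   6   6   6   6   6   6   6   6   6   6   6   6
  2   0   6   7   7   7   7   7   7   7   7   7   7   7   7   7   7
  3   0   6   7   7   7   7   7   7   7   7   7   8  14  15  15  15
  4   0   6   7   7   7   7   7   7  12  13  13  13  14  15  15  15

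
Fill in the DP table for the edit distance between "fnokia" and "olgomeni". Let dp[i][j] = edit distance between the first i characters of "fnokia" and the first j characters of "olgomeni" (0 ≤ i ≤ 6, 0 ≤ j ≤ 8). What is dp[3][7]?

   ''  o  l  g  o  m  e  n  i
''  0  1  2  3  4  5  6  7  8
 f  1  1  2  3  4  5  6  7  8
 n  2  2  2  3  4  5  6  6  7
 o  3  2  3  3  3  4  5  6  7
 k  4  3  3  4  4  4  5  6  7
 i  5  4  4  4  5  5  5  6  6
 a  6  5  5  5  5  6  6  6  7

6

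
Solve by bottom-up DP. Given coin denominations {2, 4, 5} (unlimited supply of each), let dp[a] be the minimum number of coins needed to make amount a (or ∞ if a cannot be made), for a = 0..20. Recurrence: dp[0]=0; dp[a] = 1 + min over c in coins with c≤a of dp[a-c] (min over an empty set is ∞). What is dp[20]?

 a  0  1  2  3  4  5  6  7  8  9 10 11 12 13 14 15 16 17 18 19 20
dp  0  -  1  -  1  1  2  2  2  2  2  3  3  3  3  3  4  4  4  4  4
(- denotes ∞ / unreachable)

4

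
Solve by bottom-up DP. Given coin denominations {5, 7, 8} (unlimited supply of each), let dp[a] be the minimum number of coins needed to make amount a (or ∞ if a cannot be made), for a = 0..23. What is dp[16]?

 a  0  1  2  3  4  5  6  7  8  9 10 11 12 13 14 15 16 17 18 19 20 21 22 23
dp  0  -  -  -  -  1  -  1  1  -  2  -  2  2  2  2  2  3  3  3  3  3  3  3
(- denotes ∞ / unreachable)

2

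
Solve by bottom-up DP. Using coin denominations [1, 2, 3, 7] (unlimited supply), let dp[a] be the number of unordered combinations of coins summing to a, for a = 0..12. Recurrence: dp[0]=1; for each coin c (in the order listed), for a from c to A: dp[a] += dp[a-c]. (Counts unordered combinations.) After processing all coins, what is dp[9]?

after  coin     0     1     2     3     4     5     6     7     8     9    10    11    12
          1     1     1     1     1     1     1     1     1     1     1     1     1     1
          2     1     1     2     2     3     3     4     4     5     5     6     6     7
          3     1     1     2     3     4     5     7     8    10    12    14    16    19
          7     1     1     2     3     4     5     7     9    11    14    17    20    24

14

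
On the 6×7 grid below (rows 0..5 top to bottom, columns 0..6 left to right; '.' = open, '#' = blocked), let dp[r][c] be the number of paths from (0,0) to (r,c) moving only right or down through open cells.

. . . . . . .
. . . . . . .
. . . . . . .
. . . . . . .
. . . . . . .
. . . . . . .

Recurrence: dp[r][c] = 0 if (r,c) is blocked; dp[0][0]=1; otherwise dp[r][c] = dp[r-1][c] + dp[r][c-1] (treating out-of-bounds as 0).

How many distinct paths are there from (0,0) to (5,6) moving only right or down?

r\c   0   1   2   3   4   5   6
  0   1   1   1   1   1   1   1
  1   1   2   3   4   5   6   7
  2   1   3   6  10  15  21  28
  3   1   4  10  20  35  56  84
  4   1   5  15  35  70 126 210
  5   1   6  21  56 126 252 462

462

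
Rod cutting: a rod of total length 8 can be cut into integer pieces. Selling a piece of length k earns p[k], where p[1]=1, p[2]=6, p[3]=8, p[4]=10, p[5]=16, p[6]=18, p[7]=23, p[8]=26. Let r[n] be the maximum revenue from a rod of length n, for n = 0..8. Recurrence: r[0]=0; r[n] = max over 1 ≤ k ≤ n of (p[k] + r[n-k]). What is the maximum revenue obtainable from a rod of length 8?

   n    0    1    2    3    4    5    6    7    8
r[n]    0    1    6    8   12   16   18   23   26

26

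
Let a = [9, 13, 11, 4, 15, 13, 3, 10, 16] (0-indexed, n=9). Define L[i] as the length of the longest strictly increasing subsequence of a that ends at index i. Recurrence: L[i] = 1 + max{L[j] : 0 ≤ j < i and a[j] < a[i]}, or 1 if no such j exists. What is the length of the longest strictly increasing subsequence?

   i    0    1    2    3    4    5    6    7    8
a[i]    9   13   11    4   15   13    3   10   16
L[i]    1    2    2    1    3    3    1    2    4

4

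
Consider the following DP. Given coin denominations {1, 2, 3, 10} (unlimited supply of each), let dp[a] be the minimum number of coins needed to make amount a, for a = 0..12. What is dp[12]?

2

 a  0  1  2  3  4  5  6  7  8  9 10 11 12
dp  0  1  1  1  2  2  2  3  3  3  1  2  2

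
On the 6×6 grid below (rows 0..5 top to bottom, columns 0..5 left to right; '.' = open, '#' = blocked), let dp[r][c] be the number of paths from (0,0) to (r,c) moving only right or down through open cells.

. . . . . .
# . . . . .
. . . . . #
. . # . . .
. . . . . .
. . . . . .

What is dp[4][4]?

r\c   0   1   2   3   4   5
  0   1   1   1   1   1   1
  1   0   1   2   3   4   5
  2   0   1   3   6  10   0
  3   0   1   0   6  16  16
  4   0   1   1   7  23  39
  5   0   1   2   9  32  71

23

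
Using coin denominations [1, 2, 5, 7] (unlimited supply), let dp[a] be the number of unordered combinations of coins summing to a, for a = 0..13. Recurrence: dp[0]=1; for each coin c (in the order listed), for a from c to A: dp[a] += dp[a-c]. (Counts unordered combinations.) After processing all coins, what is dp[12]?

after  coin     0     1     2     3     4     5     6     7     8     9    10    11    12    13
          1     1     1     1     1     1     1     1     1     1     1     1     1     1     1
          2     1     1     2     2     3     3     4     4     5     5     6     6     7     7
          5     1     1     2     2     3     4     5     6     7     8    10    11    13    14
          7     1     1     2     2     3     4     5     7     8    10    12    14    17    19

17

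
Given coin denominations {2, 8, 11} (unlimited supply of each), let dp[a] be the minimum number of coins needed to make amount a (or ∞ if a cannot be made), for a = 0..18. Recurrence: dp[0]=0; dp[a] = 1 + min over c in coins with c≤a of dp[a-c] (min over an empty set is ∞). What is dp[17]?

4

 a  0  1  2  3  4  5  6  7  8  9 10 11 12 13 14 15 16 17 18
dp  0  -  1  -  2  -  3  -  1  -  2  1  3  2  4  3  2  4  3
(- denotes ∞ / unreachable)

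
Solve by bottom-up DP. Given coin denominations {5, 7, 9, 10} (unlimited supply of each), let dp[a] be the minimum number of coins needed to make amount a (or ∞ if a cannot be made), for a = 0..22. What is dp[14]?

 a  0  1  2  3  4  5  6  7  8  9 10 11 12 13 14 15 16 17 18 19 20 21 22
dp  0  -  -  -  -  1  -  1  -  1  1  -  2  -  2  2  2  2  2  2  2  3  3
(- denotes ∞ / unreachable)

2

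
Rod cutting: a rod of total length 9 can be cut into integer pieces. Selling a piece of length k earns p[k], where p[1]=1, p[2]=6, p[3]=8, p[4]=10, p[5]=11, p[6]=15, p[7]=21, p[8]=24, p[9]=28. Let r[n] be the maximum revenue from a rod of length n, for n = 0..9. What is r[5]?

   n    0    1    2    3    4    5    6    7    8    9
r[n]    0    1    6    8   12   14   18   21   24   28

14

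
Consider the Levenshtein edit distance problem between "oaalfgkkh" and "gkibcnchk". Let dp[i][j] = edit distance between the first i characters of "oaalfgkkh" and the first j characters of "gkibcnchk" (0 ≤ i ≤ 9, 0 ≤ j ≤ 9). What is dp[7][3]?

   ''  g  k  i  b  c  n  c  h  k
''  0  1  2  3  4  5  6  7  8  9
 o  1  1  2  3  4  5  6  7  8  9
 a  2  2  2  3  4  5  6  7  8  9
 a  3  3  3  3  4  5  6  7  8  9
 l  4  4  4  4  4  5  6  7  8  9
 f  5  5  5  5  5  5  6  7  8  9
 g  6  5  6  6  6  6  6  7  8  9
 k  7  6  5  6  7  7  7  7  8  8
 k  8  7  6  6  7  8  8  8  8  8
 h  9  8  7  7  7  8  9  9  8  9

6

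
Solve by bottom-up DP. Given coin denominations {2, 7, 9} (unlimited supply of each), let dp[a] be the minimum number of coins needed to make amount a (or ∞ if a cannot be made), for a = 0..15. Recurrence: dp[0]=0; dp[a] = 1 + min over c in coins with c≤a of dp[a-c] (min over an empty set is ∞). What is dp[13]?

3

 a  0  1  2  3  4  5  6  7  8  9 10 11 12 13 14 15
dp  0  -  1  -  2  -  3  1  4  1  5  2  6  3  2  4
(- denotes ∞ / unreachable)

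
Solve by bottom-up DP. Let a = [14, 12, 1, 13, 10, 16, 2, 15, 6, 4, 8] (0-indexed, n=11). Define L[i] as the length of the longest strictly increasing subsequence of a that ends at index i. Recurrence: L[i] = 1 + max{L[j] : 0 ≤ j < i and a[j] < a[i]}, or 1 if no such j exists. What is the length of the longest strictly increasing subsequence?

   i    0    1    2    3    4    5    6    7    8    9   10
a[i]   14   12    1   13   10   16    2   15    6    4    8
L[i]    1    1    1    2    2    3    2    3    3    3    4

4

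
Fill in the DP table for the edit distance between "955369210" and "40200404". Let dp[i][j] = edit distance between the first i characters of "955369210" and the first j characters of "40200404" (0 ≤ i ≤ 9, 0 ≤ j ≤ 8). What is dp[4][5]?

   ''  4  0  2  0  0  4  0  4
''  0  1  2  3  4  5  6  7  8
 9  1  1  2  3  4  5  6  7  8
 5  2  2  2  3  4  5  6  7  8
 5  3  3  3  3  4  5  6  7  8
 3  4  4  4  4  4  5  6  7  8
 6  5  5  5  5  5  5  6  7  8
 9  6  6  6  6  6  6  6  7  8
 2  7  7  7  6  7  7  7  7  8
 1  8  8  8  7  7  8  8  8  8
 0  9  9  8  8  7  7  8  8  9

5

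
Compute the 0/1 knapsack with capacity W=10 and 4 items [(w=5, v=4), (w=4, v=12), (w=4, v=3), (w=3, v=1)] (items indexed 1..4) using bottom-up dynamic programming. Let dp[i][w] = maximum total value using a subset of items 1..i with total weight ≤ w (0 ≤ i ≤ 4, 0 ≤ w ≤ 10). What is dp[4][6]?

12

i\w   0   1   2   3   4   5   6   7   8   9  10
  0   0   0   0   0   0   0   0   0   0   0   0
  1   0   0   0   0   0   4   4   4   4   4   4
  2   0   0   0   0  12  12  12  12  12  16  16
  3   0   0   0   0  12  12  12  12  15  16  16
  4   0   0   0   1  12  12  12  13  15  16  16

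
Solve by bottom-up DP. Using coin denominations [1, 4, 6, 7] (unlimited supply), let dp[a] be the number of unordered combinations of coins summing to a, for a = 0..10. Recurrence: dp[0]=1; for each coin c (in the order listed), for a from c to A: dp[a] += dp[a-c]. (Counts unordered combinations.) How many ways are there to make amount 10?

6

after  coin     0     1     2     3     4     5     6     7     8     9    10
          1     1     1     1     1     1     1     1     1     1     1     1
          4     1     1     1     1     2     2     2     2     3     3     3
          6     1     1     1     1     2     2     3     3     4     4     5
          7     1     1     1     1     2     2     3     4     5     5     6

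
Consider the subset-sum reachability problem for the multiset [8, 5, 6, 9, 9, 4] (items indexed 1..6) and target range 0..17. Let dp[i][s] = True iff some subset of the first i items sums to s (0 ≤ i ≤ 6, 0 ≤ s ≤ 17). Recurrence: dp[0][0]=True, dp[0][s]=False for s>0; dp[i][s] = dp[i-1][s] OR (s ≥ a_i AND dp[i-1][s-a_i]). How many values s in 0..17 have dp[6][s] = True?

i\s   0   1   2   3   4   5   6   7   8   9  10  11  12  13  14  15  16  17
  0   T   F   F   F   F   F   F   F   F   F   F   F   F   F   F   F   F   F
  1   T   F   F   F   F   F   F   F   T   F   F   F   F   F   F   F   F   F
  2   T   F   F   F   F   T   F   F   T   F   F   F   F   T   F   F   F   F
  3   T   F   F   F   F   T   T   F   T   F   F   T   F   T   T   F   F   F
  4   T   F   F   F   F   T   T   F   T   T   F   T   F   T   T   T   F   T
  5   T   F   F   F   F   T   T   F   T   T   F   T   F   T   T   T   F   T
  6   T   F   F   F   T   T   T   F   T   T   T   T   T   T   T   T   F   T

13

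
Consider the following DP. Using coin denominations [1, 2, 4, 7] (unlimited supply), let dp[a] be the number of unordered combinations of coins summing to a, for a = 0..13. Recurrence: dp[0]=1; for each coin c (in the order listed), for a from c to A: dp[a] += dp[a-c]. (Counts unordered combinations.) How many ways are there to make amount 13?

after  coin     0     1     2     3     4     5     6     7     8     9    10    11    12    13
          1     1     1     1     1     1     1     1     1     1     1     1     1     1     1
          2     1     1     2     2     3     3     4     4     5     5     6     6     7     7
          4     1     1     2     2     4     4     6     6     9     9    12    12    16    16
          7     1     1     2     2     4     4     6     7    10    11    14    16    20    22

22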